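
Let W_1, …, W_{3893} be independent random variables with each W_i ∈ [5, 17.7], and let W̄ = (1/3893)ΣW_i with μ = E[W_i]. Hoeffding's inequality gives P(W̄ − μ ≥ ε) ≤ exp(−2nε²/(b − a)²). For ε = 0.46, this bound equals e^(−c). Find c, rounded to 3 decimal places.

10.215

c = 2nε²/(b − a)² = 2·3893·0.46² / 12.7² = 10.2146.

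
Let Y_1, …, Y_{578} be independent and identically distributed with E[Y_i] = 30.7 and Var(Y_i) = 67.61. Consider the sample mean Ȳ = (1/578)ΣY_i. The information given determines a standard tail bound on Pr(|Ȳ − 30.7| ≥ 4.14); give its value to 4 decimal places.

0.0068

With mean and variance of each term known, Chebyshev's inequality bounds the deviation of the sum (or sample mean).
Var(Ȳ) = Var(Y_i)/n = 67.61/578 = 0.11697.
Chebyshev: Pr(|Ȳ − 30.7| ≥ 4.14) ≤ Var(Ȳ)/(4.14)² = 67.61/(578·4.14²) = 0.0068.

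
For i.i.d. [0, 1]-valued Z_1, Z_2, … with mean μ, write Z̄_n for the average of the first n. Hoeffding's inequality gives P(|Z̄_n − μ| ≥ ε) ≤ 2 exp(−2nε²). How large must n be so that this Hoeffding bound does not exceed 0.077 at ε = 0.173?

Require 2·exp(−2nε²) ≤ 0.077, i.e. 2nε² ≥ ln(2/0.077) = 3.257097.
So n ≥ 3.257097 / (2·0.173²) = 54.414.
The smallest integer n is 55.

55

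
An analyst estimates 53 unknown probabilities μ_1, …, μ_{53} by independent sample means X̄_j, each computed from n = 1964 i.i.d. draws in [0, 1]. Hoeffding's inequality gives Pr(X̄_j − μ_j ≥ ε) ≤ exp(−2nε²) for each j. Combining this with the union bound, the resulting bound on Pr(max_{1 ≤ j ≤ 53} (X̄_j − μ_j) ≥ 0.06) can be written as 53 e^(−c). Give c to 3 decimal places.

14.141

Union bound over the 53 events: Pr(max_{1 ≤ j ≤ 53} (X̄_j − μ_j) ≥ 0.06) ≤ 53·exp(−2nε²) = 53 exp(−2·1964·0.06²).
So c = 2·1964·0.06² = 14.1408.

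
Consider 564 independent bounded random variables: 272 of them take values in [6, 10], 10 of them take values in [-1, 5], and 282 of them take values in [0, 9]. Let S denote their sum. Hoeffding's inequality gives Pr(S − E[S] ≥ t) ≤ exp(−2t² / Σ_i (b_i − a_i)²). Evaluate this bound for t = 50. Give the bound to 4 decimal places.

Σ(b_i − a_i)² = 272·4² + 10·6² + 282·9² = 27554.
Exponent = 2·50² / 27554 = 0.18146.
Bound = exp(−0.18146) = 0.83405.

0.8341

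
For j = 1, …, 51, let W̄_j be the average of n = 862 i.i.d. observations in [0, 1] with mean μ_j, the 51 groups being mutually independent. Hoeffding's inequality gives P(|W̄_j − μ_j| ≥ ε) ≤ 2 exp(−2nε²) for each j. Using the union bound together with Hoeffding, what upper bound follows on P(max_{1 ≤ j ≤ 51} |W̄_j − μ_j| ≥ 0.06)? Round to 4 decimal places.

Per-experiment Hoeffding bound: 2·exp(−2·862·0.06²) = 2·exp(−6.20640) = 0.004033.
Union bound over 51 events: 51·0.004033 = 0.20568.

0.2057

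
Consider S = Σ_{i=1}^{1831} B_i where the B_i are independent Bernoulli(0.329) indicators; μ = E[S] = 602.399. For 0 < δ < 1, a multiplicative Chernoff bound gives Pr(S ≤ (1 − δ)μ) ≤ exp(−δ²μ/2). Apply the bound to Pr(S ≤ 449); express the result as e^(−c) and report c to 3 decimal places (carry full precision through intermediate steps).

19.531

Write 449 = (1 − δ)μ, so δ = 1 − 449/602.399 = 0.2546468…
Then the exponent is δ²μ/2 = (μ − 449)²/(2μ) = 19.531285.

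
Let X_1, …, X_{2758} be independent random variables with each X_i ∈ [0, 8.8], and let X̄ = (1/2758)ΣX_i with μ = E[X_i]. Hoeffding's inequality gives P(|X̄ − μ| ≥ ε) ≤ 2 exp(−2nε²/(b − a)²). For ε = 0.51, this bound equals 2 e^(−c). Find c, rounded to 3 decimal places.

c = 2nε²/(b − a)² = 2·2758·0.51² / 8.8² = 18.5268.

18.527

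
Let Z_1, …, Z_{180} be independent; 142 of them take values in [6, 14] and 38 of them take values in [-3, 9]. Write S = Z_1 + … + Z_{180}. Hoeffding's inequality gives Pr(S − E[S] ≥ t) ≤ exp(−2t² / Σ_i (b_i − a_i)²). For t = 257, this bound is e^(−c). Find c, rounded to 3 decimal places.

Σ(b_i − a_i)² = 142·8² + 38·12² = 14560.
c = 2t² / 14560 = 2·257² / 14560 = 9.0727.

9.073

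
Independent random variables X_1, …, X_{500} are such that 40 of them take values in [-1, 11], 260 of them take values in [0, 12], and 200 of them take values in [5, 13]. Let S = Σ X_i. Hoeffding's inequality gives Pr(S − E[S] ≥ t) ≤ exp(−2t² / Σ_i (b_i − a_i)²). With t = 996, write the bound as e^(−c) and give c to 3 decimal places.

35.429

Σ(b_i − a_i)² = 40·12² + 260·12² + 200·8² = 56000.
c = 2t² / 56000 = 2·996² / 56000 = 35.4291.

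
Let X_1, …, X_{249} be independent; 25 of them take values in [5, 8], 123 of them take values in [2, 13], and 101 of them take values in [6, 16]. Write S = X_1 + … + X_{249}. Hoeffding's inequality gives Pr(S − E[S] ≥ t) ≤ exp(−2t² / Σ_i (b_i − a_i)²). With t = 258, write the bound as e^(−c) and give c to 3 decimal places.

5.281

Σ(b_i − a_i)² = 25·3² + 123·11² + 101·10² = 25208.
c = 2t² / 25208 = 2·258² / 25208 = 5.2812.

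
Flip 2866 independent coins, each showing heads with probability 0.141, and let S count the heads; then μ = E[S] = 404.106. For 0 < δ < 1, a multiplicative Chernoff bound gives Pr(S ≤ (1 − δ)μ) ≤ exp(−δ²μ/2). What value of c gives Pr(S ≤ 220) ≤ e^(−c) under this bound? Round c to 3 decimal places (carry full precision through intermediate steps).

41.938

Write 220 = (1 − δ)μ, so δ = 1 − 220/404.106 = 0.4555884…
Then the exponent is δ²μ/2 = (μ − 220)²/(2μ) = 41.938278.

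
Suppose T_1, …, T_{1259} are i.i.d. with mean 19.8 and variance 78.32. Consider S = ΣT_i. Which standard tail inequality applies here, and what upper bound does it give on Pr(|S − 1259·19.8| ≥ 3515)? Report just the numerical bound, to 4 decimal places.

With mean and variance of each term known, Chebyshev's inequality bounds the deviation of the sum (or sample mean).
Var(S) = n·Var(T_i) = 1259·78.32 = 98604.88.
Chebyshev: Pr(|S − 1259·19.8| ≥ 3515) ≤ Var(S)/3515² = 98604.88/12355225 = 0.0080.

0.0080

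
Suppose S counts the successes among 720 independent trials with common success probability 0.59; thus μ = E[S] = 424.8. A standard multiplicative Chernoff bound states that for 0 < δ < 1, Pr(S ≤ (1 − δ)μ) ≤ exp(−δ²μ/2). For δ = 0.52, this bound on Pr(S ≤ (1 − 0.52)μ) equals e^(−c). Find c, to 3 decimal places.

c = δ²μ/2 = 0.52²·424.8/2 = 57.4330.

57.433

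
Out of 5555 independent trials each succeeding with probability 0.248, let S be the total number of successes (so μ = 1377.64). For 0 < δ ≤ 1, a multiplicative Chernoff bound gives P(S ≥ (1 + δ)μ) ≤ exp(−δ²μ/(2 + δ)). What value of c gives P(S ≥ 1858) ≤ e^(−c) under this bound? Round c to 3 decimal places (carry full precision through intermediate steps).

Write 1858 = (1 + δ)μ, so δ = 1858/1377.64 − 1 = 0.3486833…
Then the exponent is δ²μ/(2 + δ) = (1858 − μ)² / (μ·(2 + δ)) = 71.313783.

71.314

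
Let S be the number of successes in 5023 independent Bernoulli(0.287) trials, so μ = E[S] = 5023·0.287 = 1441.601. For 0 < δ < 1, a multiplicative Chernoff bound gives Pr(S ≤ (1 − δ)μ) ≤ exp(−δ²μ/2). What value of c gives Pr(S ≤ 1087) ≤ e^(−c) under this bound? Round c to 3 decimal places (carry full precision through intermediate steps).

43.612

Write 1087 = (1 − δ)μ, so δ = 1 − 1087/1441.601 = 0.2459772…
Then the exponent is δ²μ/2 = (μ − 1087)²/(2μ) = 43.611883.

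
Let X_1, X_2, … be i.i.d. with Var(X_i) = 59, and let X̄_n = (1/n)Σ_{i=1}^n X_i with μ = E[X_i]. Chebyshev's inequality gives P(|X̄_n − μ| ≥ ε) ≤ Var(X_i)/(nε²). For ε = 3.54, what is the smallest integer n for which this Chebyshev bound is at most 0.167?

Require 59/(n·3.54²) ≤ 0.167, i.e. n ≥ 59/(0.167·3.54²) = 28.192.
The smallest integer n is 29.

29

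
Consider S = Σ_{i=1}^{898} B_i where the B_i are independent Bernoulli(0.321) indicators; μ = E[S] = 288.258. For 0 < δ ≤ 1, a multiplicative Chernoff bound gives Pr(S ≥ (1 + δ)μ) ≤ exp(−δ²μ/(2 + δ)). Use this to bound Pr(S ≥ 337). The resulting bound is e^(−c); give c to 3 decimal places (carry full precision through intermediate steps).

Write 337 = (1 + δ)μ, so δ = 337/288.258 − 1 = 0.1690916…
Then the exponent is δ²μ/(2 + δ) = (337 − μ)² / (μ·(2 + δ)) = 3.799684.

3.800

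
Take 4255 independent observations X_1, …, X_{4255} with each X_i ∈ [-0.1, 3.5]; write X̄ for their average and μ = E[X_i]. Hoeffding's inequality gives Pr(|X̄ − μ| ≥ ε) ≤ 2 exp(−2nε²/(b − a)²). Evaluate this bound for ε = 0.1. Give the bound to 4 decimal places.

0.0028

Exponent: 2nε²/(b − a)² = 2·4255·0.1² / 3.6² = 6.56636.
Bound = 2·exp(−6.56636) = 0.00281.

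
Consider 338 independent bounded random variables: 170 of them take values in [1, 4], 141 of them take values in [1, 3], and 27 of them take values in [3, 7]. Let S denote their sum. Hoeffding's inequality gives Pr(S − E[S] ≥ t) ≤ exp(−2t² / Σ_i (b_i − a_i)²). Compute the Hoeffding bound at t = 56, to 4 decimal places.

0.0835

Σ(b_i − a_i)² = 170·3² + 141·2² + 27·4² = 2526.
Exponent = 2·56² / 2526 = 2.48298.
Bound = exp(−2.48298) = 0.08349.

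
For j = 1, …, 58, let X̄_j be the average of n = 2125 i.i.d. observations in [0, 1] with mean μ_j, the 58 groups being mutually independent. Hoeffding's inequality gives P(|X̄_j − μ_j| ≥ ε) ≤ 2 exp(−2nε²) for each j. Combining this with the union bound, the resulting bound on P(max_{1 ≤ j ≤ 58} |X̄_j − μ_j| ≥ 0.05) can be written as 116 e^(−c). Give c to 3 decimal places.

10.625

Union bound over the 58 events: P(max_{1 ≤ j ≤ 58} |X̄_j − μ_j| ≥ 0.05) ≤ 58·2·exp(−2nε²) = 116 exp(−2·2125·0.05²).
So c = 2·2125·0.05² = 10.6250.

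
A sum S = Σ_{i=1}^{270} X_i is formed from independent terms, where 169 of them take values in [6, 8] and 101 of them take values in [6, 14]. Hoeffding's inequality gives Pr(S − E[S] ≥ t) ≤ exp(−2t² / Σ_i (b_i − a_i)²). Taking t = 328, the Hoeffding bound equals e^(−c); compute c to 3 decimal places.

30.136

Σ(b_i − a_i)² = 169·2² + 101·8² = 7140.
c = 2t² / 7140 = 2·328² / 7140 = 30.1356.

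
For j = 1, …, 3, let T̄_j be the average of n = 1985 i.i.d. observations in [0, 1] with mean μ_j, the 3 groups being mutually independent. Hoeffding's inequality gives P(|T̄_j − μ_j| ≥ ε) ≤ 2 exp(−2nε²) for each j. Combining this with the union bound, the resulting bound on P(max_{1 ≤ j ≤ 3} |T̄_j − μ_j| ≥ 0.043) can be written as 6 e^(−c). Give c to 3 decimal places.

7.341

Union bound over the 3 events: P(max_{1 ≤ j ≤ 3} |T̄_j − μ_j| ≥ 0.043) ≤ 3·2·exp(−2nε²) = 6 exp(−2·1985·0.043²).
So c = 2·1985·0.043² = 7.3405.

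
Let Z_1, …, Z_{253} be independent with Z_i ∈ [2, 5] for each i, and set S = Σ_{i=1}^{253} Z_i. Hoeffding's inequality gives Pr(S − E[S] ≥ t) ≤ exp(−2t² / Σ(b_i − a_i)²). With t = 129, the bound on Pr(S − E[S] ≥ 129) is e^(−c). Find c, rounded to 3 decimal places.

Σ(b_i − a_i)² = 253·(3)² = 2277.
c = 2t²/2277 = 2·129²/2277 = 14.6166.

14.617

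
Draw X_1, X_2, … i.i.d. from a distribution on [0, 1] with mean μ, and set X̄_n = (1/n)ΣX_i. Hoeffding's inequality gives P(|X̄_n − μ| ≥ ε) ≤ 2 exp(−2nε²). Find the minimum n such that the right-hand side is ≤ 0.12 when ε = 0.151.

62

Require 2·exp(−2nε²) ≤ 0.12, i.e. 2nε² ≥ ln(2/0.12) = 2.813411.
So n ≥ 2.813411 / (2·0.151²) = 61.695.
The smallest integer n is 62.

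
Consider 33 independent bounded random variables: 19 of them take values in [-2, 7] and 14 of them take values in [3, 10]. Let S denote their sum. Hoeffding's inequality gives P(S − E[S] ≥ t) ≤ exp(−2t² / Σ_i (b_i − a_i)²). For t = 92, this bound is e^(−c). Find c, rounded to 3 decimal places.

Σ(b_i − a_i)² = 19·9² + 14·7² = 2225.
c = 2t² / 2225 = 2·92² / 2225 = 7.6081.

7.608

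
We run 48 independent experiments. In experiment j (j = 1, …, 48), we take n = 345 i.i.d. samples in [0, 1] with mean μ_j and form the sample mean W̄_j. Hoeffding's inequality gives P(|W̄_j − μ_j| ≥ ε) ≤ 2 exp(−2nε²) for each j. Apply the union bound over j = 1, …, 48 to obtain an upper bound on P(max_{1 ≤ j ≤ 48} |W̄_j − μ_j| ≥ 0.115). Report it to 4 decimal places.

Per-experiment Hoeffding bound: 2·exp(−2·345·0.115²) = 2·exp(−9.12525) = 0.00021776.
Union bound over 48 events: 48·0.00021776 = 0.01045.

0.0105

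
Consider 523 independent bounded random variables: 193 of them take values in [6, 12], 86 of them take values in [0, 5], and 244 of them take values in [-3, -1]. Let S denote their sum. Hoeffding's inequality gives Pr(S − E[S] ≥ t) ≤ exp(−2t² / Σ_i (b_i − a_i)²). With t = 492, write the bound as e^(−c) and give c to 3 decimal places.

Σ(b_i − a_i)² = 193·6² + 86·5² + 244·2² = 10074.
c = 2t² / 10074 = 2·492² / 10074 = 48.0572.

48.057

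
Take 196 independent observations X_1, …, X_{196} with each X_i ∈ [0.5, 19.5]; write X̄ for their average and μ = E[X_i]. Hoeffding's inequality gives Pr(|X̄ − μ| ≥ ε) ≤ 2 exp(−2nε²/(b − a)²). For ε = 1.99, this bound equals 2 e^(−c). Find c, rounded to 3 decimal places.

4.300

c = 2nε²/(b − a)² = 2·196·1.99² / 19² = 4.3002.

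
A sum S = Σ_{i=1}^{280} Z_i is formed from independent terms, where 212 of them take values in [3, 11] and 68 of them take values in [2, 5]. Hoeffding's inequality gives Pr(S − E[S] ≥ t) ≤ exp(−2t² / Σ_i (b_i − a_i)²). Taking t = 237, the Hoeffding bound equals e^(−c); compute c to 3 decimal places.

7.922

Σ(b_i − a_i)² = 212·8² + 68·3² = 14180.
c = 2t² / 14180 = 2·237² / 14180 = 7.9223.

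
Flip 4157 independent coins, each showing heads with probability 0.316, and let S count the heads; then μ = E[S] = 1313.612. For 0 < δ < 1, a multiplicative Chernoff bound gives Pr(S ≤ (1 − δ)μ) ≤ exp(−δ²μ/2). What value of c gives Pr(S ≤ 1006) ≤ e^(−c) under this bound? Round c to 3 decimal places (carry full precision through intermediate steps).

36.017

Write 1006 = (1 − δ)μ, so δ = 1 − 1006/1313.612 = 0.2341726…
Then the exponent is δ²μ/2 = (μ − 1006)²/(2μ) = 36.017158.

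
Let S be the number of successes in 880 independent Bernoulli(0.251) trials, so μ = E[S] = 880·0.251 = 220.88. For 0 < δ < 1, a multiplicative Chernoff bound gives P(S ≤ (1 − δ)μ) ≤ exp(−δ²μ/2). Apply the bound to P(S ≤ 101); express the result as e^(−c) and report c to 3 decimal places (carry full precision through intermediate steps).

Write 101 = (1 − δ)μ, so δ = 1 − 101/220.88 = 0.5427381…
Then the exponent is δ²μ/2 = (μ − 101)²/(2μ) = 32.531724.

32.532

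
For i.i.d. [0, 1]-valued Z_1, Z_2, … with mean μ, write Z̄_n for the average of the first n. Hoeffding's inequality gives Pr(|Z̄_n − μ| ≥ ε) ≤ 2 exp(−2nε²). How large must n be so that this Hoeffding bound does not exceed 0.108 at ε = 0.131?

86

Require 2·exp(−2nε²) ≤ 0.108, i.e. 2nε² ≥ ln(2/0.108) = 2.918771.
So n ≥ 2.918771 / (2·0.131²) = 85.041.
The smallest integer n is 86.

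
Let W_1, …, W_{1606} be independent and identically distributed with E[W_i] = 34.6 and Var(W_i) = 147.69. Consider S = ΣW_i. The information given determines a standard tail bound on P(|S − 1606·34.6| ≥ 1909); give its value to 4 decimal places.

0.0651

With mean and variance of each term known, Chebyshev's inequality bounds the deviation of the sum (or sample mean).
Var(S) = n·Var(W_i) = 1606·147.69 = 237190.14.
Chebyshev: P(|S − 1606·34.6| ≥ 1909) ≤ Var(S)/1909² = 237190.14/3644281 = 0.0651.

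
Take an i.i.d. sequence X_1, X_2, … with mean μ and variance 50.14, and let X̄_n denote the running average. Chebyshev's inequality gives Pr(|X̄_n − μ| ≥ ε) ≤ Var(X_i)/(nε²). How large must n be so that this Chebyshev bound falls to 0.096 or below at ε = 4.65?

Require 50.14/(n·4.65²) ≤ 0.096, i.e. n ≥ 50.14/(0.096·4.65²) = 24.155.
The smallest integer n is 25.

25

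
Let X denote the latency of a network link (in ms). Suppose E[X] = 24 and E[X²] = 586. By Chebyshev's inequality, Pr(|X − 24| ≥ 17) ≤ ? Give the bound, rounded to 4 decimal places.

Var(X) = E[X²] − (E[X])² = 586 − 576 = 10.
Chebyshev's inequality: Pr(|X − μ| ≥ t) ≤ Var(X)/t² = 10/289 = 0.0346.

0.0346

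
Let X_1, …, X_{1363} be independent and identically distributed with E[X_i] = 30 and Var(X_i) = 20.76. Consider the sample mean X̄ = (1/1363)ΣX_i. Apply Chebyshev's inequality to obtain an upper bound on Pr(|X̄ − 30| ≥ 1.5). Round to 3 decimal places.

Var(X̄) = Var(X_i)/n = 20.76/1363 = 0.015231.
Chebyshev: Pr(|X̄ − 30| ≥ 1.5) ≤ Var(X̄)/(1.5)² = 20.76/(1363·1.5²) = 0.0068.

0.007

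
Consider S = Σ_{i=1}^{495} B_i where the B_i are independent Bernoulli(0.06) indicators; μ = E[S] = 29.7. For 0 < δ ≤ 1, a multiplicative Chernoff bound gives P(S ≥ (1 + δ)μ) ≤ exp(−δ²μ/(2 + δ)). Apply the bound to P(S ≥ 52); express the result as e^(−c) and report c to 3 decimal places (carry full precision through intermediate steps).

6.087

Write 52 = (1 + δ)μ, so δ = 52/29.7 − 1 = 0.7508418…
Then the exponent is δ²μ/(2 + δ) = (52 − μ)² / (μ·(2 + δ)) = 6.086781.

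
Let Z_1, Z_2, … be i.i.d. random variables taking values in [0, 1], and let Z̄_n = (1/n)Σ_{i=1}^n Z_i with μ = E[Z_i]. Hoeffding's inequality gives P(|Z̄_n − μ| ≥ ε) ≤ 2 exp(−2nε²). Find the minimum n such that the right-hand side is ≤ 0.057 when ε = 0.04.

Require 2·exp(−2nε²) ≤ 0.057, i.e. 2nε² ≥ ln(2/0.057) = 3.557851.
So n ≥ 3.557851 / (2·0.04²) = 1111.828.
The smallest integer n is 1112.

1112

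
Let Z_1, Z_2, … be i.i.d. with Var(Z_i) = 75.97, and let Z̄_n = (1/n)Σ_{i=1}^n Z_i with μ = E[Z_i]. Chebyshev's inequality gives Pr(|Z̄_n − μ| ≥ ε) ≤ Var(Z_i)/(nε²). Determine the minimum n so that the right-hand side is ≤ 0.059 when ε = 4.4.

Require 75.97/(n·4.4²) ≤ 0.059, i.e. n ≥ 75.97/(0.059·4.4²) = 66.510.
The smallest integer n is 67.

67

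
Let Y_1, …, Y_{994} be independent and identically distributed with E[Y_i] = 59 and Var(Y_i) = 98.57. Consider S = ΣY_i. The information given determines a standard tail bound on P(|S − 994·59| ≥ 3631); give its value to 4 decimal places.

0.0074

With mean and variance of each term known, Chebyshev's inequality bounds the deviation of the sum (or sample mean).
Var(S) = n·Var(Y_i) = 994·98.57 = 97978.58.
Chebyshev: P(|S − 994·59| ≥ 3631) ≤ Var(S)/3631² = 97978.58/13184161 = 0.0074.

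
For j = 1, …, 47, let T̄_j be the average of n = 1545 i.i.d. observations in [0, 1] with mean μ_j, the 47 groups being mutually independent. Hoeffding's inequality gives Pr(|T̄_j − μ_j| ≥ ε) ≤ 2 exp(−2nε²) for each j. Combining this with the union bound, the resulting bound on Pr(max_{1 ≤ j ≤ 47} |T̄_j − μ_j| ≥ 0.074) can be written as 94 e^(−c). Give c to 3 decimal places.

16.921

Union bound over the 47 events: Pr(max_{1 ≤ j ≤ 47} |T̄_j − μ_j| ≥ 0.074) ≤ 47·2·exp(−2nε²) = 94 exp(−2·1545·0.074²).
So c = 2·1545·0.074² = 16.9208.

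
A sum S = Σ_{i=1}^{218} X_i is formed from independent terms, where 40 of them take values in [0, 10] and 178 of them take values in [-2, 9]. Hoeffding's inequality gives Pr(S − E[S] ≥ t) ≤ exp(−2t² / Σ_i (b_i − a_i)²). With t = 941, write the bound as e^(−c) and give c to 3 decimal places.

Σ(b_i − a_i)² = 40·10² + 178·11² = 25538.
c = 2t² / 25538 = 2·941² / 25538 = 69.3462.

69.346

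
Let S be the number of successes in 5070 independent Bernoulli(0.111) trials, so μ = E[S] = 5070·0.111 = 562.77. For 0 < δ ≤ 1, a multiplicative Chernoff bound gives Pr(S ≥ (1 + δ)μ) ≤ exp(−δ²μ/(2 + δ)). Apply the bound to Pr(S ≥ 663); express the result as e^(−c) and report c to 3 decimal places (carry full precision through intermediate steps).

8.196

Write 663 = (1 + δ)μ, so δ = 663/562.77 − 1 = 0.1781012…
Then the exponent is δ²μ/(2 + δ) = (663 − μ)² / (μ·(2 + δ)) = 8.195708.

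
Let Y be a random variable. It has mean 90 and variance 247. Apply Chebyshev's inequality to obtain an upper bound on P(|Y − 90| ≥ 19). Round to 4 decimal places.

0.6842

Chebyshev: P(|Y − μ| ≥ t) ≤ Var(Y)/t².
Bound = 247 / 361 = 0.6842.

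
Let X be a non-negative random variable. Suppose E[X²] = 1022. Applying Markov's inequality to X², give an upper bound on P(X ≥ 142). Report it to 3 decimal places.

Since X ≥ 0, the event {X ≥ 142} is the same as {X² ≥ 20164}.
Markov's inequality applied to X² gives P(X² ≥ 20164) ≤ E[X²]/20164 = 1022/20164 = 0.0507.

0.051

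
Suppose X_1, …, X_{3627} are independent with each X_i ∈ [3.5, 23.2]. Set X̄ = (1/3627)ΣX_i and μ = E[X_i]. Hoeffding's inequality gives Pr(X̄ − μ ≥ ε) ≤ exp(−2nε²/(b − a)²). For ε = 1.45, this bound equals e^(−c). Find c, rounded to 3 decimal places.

39.299

c = 2nε²/(b − a)² = 2·3627·1.45² / 19.7² = 39.2990.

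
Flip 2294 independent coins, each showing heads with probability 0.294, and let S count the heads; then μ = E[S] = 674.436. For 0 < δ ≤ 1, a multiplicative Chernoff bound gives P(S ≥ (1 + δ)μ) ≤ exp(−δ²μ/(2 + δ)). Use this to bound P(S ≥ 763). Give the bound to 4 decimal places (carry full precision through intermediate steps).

0.0043

Write 763 = (1 + δ)μ, so δ = 763/674.436 − 1 = 0.1313156…
Then the exponent is δ²μ/(2 + δ) = (763 − μ)² / (μ·(2 + δ)) = 5.456648.
Bound = exp(−5.456648) = 0.00427.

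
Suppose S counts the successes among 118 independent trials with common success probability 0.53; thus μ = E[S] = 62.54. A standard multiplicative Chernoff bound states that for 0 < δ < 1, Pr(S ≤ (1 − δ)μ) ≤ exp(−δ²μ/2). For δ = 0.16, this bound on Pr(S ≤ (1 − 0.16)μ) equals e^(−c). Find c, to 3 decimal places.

c = δ²μ/2 = 0.16²·62.54/2 = 0.8005.

0.801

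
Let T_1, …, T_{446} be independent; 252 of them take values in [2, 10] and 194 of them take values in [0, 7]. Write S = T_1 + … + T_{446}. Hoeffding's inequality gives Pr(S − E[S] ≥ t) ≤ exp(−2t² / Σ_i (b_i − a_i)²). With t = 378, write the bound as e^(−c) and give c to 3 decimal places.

11.148

Σ(b_i − a_i)² = 252·8² + 194·7² = 25634.
c = 2t² / 25634 = 2·378² / 25634 = 11.1480.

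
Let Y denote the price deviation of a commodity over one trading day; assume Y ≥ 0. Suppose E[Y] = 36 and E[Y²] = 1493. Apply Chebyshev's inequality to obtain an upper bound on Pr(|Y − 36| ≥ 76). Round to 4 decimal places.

Var(Y) = E[Y²] − (E[Y])² = 1493 − 1296 = 197.
Chebyshev's inequality: Pr(|Y − μ| ≥ t) ≤ Var(Y)/t² = 197/5776 = 0.0341.

0.0341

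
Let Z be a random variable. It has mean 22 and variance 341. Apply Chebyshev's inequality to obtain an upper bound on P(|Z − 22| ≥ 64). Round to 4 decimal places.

Chebyshev: P(|Z − μ| ≥ t) ≤ Var(Z)/t².
Bound = 341 / 4096 = 0.0833.

0.0833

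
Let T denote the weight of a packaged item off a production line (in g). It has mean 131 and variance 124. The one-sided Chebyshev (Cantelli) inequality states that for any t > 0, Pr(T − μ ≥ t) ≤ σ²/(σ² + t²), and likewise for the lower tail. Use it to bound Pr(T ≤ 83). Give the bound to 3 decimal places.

Here σ² = 124 and t = 48, so σ² + t² = 2428.
Cantelli's bound: 124/2428 = 0.0511.

0.051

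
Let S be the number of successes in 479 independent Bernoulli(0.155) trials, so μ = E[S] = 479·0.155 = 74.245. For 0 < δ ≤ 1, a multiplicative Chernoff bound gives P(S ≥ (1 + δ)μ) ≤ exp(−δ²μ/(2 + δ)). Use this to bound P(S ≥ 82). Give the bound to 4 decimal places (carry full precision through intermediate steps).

0.6805

Write 82 = (1 + δ)μ, so δ = 82/74.245 − 1 = 0.1044515…
Then the exponent is δ²μ/(2 + δ) = (82 − μ)² / (μ·(2 + δ)) = 0.384908.
Bound = exp(−0.384908) = 0.68051.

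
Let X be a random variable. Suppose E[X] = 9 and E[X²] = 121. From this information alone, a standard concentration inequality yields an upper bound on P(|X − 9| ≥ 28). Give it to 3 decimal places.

The first two moments determine the variance, so Chebyshev's inequality is the sharpest standard bound available.
Var(X) = E[X²] − (E[X])² = 121 − 81 = 40.
Chebyshev's inequality: P(|X − μ| ≥ t) ≤ Var(X)/t² = 40/784 = 0.0510.

0.051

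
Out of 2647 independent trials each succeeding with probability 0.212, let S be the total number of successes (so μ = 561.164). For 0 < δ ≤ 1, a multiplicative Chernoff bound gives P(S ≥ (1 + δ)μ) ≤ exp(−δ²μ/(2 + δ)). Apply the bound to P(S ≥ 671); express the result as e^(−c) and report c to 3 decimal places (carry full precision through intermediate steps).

Write 671 = (1 + δ)μ, so δ = 671/561.164 − 1 = 0.1957289…
Then the exponent is δ²μ/(2 + δ) = (671 − μ)² / (μ·(2 + δ)) = 9.790861.

9.791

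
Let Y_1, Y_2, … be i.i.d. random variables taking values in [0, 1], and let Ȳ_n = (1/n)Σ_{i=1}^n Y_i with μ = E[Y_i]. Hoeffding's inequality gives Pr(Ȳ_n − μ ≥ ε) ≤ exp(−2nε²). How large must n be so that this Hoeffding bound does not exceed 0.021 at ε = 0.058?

575

Require exp(−2nε²) ≤ 0.021, i.e. 2nε² ≥ ln(1/0.021) = 3.863233.
So n ≥ 3.863233 / (2·0.058²) = 574.202.
The smallest integer n is 575.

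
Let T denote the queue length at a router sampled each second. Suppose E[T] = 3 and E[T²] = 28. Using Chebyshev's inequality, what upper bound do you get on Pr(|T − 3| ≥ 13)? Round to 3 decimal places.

0.112

Var(T) = E[T²] − (E[T])² = 28 − 9 = 19.
Chebyshev's inequality: Pr(|T − μ| ≥ t) ≤ Var(T)/t² = 19/169 = 0.1124.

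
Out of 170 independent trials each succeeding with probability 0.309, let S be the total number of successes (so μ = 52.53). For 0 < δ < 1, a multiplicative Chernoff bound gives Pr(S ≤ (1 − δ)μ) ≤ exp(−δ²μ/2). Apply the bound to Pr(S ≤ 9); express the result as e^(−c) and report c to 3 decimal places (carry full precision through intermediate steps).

Write 9 = (1 − δ)μ, so δ = 1 − 9/52.53 = 0.8286693…
Then the exponent is δ²μ/2 = (μ − 9)²/(2μ) = 18.035988.

18.036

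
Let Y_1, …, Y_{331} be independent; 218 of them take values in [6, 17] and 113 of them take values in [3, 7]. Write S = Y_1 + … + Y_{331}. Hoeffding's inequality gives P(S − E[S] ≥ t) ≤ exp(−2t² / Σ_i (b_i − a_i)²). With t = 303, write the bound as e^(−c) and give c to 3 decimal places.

Σ(b_i − a_i)² = 218·11² + 113·4² = 28186.
c = 2t² / 28186 = 2·303² / 28186 = 6.5145.

6.515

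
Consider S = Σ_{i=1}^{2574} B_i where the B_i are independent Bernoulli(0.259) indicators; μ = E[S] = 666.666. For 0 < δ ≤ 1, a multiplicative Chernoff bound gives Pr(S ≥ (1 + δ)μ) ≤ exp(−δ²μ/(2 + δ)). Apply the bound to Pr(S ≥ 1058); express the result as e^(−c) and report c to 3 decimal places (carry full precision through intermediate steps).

88.795

Write 1058 = (1 + δ)μ, so δ = 1058/666.666 − 1 = 0.5870016…
Then the exponent is δ²μ/(2 + δ) = (1058 − μ)² / (μ·(2 + δ)) = 88.795338.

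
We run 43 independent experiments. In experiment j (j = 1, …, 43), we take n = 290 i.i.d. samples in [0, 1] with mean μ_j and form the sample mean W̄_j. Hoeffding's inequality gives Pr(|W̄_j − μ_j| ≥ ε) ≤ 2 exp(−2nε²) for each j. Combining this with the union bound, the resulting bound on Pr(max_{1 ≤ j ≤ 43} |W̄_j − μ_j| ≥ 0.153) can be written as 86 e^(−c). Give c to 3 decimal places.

Union bound over the 43 events: Pr(max_{1 ≤ j ≤ 43} |W̄_j − μ_j| ≥ 0.153) ≤ 43·2·exp(−2nε²) = 86 exp(−2·290·0.153²).
So c = 2·290·0.153² = 13.5772.

13.577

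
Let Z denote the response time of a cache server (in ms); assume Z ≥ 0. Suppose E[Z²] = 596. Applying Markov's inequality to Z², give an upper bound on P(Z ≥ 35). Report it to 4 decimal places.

0.4865

Since Z ≥ 0, the event {Z ≥ 35} is the same as {Z² ≥ 1225}.
Markov's inequality applied to Z² gives P(Z² ≥ 1225) ≤ E[Z²]/1225 = 596/1225 = 0.4865.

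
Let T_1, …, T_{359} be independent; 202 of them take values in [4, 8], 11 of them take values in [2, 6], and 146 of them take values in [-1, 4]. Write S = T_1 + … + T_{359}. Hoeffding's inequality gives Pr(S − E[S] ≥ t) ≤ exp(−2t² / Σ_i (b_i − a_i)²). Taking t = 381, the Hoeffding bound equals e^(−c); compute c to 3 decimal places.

Σ(b_i − a_i)² = 202·4² + 11·4² + 146·5² = 7058.
c = 2t² / 7058 = 2·381² / 7058 = 41.1337.

41.134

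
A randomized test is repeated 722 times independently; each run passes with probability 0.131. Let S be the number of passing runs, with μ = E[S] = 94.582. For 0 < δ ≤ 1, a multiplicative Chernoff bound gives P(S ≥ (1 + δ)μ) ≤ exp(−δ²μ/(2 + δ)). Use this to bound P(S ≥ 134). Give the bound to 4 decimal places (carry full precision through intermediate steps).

0.0011

Write 134 = (1 + δ)μ, so δ = 134/94.582 − 1 = 0.4167601…
Then the exponent is δ²μ/(2 + δ) = (134 − μ)² / (μ·(2 + δ)) = 6.797468.
Bound = exp(−6.797468) = 0.00112.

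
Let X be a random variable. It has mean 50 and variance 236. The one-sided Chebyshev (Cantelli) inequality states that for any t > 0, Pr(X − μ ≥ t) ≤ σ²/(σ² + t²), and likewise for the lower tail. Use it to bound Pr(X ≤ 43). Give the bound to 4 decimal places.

Here σ² = 236 and t = 7, so σ² + t² = 285.
Cantelli's bound: 236/285 = 0.8281.

0.8281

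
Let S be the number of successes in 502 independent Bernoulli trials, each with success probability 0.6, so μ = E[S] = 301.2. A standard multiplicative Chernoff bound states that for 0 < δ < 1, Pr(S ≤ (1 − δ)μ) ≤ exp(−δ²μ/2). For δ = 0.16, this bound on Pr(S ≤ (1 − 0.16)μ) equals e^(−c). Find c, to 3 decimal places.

3.855

c = δ²μ/2 = 0.16²·301.2/2 = 3.8554.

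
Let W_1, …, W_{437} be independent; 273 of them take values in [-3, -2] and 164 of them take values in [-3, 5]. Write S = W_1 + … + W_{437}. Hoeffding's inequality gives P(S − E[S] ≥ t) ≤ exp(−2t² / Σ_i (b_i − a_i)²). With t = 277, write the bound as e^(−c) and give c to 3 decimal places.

14.250

Σ(b_i − a_i)² = 273·1² + 164·8² = 10769.
c = 2t² / 10769 = 2·277² / 10769 = 14.2500.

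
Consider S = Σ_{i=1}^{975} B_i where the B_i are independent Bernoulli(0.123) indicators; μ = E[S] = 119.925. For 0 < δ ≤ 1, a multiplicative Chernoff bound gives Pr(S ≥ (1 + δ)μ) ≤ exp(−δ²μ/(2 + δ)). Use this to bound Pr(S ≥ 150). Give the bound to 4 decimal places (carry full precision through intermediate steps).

Write 150 = (1 + δ)μ, so δ = 150/119.925 − 1 = 0.2507817…
Then the exponent is δ²μ/(2 + δ) = (150 − μ)² / (μ·(2 + δ)) = 3.350952.
Bound = exp(−3.350952) = 0.03505.

0.0351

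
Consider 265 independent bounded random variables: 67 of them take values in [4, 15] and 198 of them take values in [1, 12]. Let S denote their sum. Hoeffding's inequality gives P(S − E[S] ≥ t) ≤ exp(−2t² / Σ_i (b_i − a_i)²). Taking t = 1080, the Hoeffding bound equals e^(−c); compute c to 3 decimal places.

72.752

Σ(b_i − a_i)² = 67·11² + 198·11² = 32065.
c = 2t² / 32065 = 2·1080² / 32065 = 72.7522.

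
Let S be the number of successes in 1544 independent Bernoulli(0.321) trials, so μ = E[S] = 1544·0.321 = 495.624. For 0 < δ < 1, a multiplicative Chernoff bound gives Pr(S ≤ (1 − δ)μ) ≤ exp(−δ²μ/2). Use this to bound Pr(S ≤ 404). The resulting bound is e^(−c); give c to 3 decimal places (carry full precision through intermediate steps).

8.469

Write 404 = (1 − δ)μ, so δ = 1 − 404/495.624 = 0.1848659…
Then the exponent is δ²μ/2 = (μ − 404)²/(2μ) = 8.469079.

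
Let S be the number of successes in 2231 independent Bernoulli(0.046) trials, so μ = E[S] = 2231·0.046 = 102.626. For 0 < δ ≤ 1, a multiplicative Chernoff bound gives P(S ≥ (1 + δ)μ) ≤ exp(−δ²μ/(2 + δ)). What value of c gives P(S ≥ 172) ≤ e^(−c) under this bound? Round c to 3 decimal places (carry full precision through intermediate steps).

17.525

Write 172 = (1 + δ)μ, so δ = 172/102.626 − 1 = 0.6759885…
Then the exponent is δ²μ/(2 + δ) = (172 − μ)² / (μ·(2 + δ)) = 17.524750.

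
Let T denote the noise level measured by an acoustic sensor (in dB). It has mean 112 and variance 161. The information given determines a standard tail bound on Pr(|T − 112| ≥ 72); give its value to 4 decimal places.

Mean and variance are known, so Chebyshev's inequality applies.
Chebyshev: Pr(|T − μ| ≥ t) ≤ Var(T)/t².
Bound = 161 / 5184 = 0.0311.

0.0311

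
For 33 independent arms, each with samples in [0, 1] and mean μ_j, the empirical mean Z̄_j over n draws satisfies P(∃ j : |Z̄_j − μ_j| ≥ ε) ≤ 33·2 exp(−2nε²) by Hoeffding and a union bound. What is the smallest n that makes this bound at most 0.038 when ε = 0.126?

Need 2·33·exp(−2nε²) ≤ 0.038, i.e. exp(−2nε²) ≤ 0.038/66.
So 2nε² ≥ ln(66/0.038) = 7.459824.
Hence n ≥ 7.459824/(2·0.126²) = 234.940.
The smallest integer n is 235.

235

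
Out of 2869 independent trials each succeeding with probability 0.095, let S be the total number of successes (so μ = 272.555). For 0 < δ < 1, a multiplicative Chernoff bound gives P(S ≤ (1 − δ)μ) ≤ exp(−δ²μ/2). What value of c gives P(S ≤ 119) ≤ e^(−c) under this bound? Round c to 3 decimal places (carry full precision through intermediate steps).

43.256

Write 119 = (1 − δ)μ, so δ = 1 − 119/272.555 = 0.5633909…
Then the exponent is δ²μ/2 = (μ − 119)²/(2μ) = 43.255743.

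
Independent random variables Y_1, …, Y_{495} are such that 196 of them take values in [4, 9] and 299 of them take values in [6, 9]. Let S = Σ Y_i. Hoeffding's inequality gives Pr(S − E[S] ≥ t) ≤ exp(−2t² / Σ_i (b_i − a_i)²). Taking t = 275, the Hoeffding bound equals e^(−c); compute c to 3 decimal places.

19.925

Σ(b_i − a_i)² = 196·5² + 299·3² = 7591.
c = 2t² / 7591 = 2·275² / 7591 = 19.9249.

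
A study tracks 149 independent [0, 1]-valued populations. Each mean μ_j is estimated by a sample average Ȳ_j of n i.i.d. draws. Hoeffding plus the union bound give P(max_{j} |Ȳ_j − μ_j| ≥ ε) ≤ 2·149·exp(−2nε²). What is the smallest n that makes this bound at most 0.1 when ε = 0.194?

Need 2·149·exp(−2nε²) ≤ 0.1, i.e. exp(−2nε²) ≤ 0.1/298.
So 2nε² ≥ ln(298/0.1) = 7.999679.
Hence n ≥ 7.999679/(2·0.194²) = 106.277.
The smallest integer n is 107.

107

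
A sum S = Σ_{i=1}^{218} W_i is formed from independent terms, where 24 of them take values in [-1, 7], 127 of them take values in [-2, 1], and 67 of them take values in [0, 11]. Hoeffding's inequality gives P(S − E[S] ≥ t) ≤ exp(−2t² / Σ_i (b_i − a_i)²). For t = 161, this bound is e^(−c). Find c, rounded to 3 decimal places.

Σ(b_i − a_i)² = 24·8² + 127·3² + 67·11² = 10786.
c = 2t² / 10786 = 2·161² / 10786 = 4.8064.

4.806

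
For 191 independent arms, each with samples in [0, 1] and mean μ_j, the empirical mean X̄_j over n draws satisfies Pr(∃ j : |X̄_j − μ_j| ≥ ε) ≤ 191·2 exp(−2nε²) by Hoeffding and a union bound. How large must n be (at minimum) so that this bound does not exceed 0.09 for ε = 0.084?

592

Need 2·191·exp(−2nε²) ≤ 0.09, i.e. exp(−2nε²) ≤ 0.09/382.
So 2nε² ≥ ln(382/0.09) = 8.353366.
Hence n ≥ 8.353366/(2·0.084²) = 591.934.
The smallest integer n is 592.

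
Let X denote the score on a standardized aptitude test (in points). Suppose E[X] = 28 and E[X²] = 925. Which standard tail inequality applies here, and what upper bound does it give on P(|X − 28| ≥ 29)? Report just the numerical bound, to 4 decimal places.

0.1677

The first two moments determine the variance, so Chebyshev's inequality is the sharpest standard bound available.
Var(X) = E[X²] − (E[X])² = 925 − 784 = 141.
Chebyshev's inequality: P(|X − μ| ≥ t) ≤ Var(X)/t² = 141/841 = 0.1677.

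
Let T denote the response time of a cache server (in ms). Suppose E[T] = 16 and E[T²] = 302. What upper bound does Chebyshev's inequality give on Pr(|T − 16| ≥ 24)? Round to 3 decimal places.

0.080

Var(T) = E[T²] − (E[T])² = 302 − 256 = 46.
Chebyshev's inequality: Pr(|T − μ| ≥ t) ≤ Var(T)/t² = 46/576 = 0.0799.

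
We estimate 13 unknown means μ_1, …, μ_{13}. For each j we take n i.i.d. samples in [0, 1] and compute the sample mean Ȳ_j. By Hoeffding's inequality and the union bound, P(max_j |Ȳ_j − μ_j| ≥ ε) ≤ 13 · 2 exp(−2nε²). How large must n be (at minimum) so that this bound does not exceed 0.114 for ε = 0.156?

Need 2·13·exp(−2nε²) ≤ 0.114, i.e. exp(−2nε²) ≤ 0.114/26.
So 2nε² ≥ ln(26/0.114) = 5.429653.
Hence n ≥ 5.429653/(2·0.156²) = 111.556.
The smallest integer n is 112.

112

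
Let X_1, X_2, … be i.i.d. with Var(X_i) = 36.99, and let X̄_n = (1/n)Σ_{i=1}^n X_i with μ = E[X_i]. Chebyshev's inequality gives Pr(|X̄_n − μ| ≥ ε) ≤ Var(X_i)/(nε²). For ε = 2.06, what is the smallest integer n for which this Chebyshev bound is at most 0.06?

146

Require 36.99/(n·2.06²) ≤ 0.06, i.e. n ≥ 36.99/(0.06·2.06²) = 145.278.
The smallest integer n is 146.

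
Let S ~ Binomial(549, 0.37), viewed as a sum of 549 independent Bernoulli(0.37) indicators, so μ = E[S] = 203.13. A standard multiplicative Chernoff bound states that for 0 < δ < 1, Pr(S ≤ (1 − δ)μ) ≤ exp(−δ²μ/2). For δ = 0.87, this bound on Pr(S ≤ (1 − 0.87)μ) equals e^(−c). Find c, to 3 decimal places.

c = δ²μ/2 = 0.87²·203.13/2 = 76.8745.

76.875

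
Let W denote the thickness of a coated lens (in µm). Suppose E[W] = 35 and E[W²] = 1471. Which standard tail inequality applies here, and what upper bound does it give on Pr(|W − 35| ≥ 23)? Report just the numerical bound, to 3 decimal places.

The first two moments determine the variance, so Chebyshev's inequality is the sharpest standard bound available.
Var(W) = E[W²] − (E[W])² = 1471 − 1225 = 246.
Chebyshev's inequality: Pr(|W − μ| ≥ t) ≤ Var(W)/t² = 246/529 = 0.4650.

0.465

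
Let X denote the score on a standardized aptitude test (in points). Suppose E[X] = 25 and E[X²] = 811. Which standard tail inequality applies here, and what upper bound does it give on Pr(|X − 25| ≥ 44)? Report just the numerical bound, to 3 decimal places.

0.096

The first two moments determine the variance, so Chebyshev's inequality is the sharpest standard bound available.
Var(X) = E[X²] − (E[X])² = 811 − 625 = 186.
Chebyshev's inequality: Pr(|X − μ| ≥ t) ≤ Var(X)/t² = 186/1936 = 0.0961.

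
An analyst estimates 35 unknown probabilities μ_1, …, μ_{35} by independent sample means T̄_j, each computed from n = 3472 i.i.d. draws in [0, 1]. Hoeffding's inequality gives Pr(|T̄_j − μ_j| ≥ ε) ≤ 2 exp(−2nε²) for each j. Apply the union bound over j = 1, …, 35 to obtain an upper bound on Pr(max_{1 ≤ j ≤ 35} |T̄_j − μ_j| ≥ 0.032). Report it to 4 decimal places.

Per-experiment Hoeffding bound: 2·exp(−2·3472·0.032²) = 2·exp(−7.11066) = 0.0016327.
Union bound over 35 events: 35·0.0016327 = 0.05715.

0.0571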